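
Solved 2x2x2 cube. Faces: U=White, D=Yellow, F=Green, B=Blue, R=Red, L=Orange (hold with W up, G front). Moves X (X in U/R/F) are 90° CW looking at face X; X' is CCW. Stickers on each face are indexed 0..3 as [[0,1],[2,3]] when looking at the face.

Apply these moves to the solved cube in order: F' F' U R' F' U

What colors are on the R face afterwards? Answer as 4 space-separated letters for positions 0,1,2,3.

After move 1 (F'): F=GGGG U=WWRR R=YRYR D=OOYY L=OWOW
After move 2 (F'): F=GGGG U=WWYY R=OROR D=WWYY L=OROR
After move 3 (U): U=YWYW F=ORGG R=BBOR B=ORBB L=GGOR
After move 4 (R'): R=BRBO U=YBYO F=OWGW D=WRYG B=YRWB
After move 5 (F'): F=WWOG U=YBBB R=RRWO D=GRYG L=GOOY
After move 6 (U): U=BYBB F=RROG R=YRWO B=GOWB L=WWOY
Query: R face = YRWO

Answer: Y R W O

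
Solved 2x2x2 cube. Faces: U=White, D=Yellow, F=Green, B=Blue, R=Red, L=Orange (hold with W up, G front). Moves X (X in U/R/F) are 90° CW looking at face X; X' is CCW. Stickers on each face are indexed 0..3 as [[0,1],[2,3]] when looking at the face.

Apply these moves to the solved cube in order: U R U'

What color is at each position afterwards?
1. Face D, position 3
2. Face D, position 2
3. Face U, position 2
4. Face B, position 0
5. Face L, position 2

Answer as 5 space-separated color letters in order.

Answer: O Y W R O

Derivation:
After move 1 (U): U=WWWW F=RRGG R=BBRR B=OOBB L=GGOO
After move 2 (R): R=RBRB U=WRWG F=RYGY D=YBYO B=WOWB
After move 3 (U'): U=RGWW F=GGGY R=RYRB B=RBWB L=WOOO
Query 1: D[3] = O
Query 2: D[2] = Y
Query 3: U[2] = W
Query 4: B[0] = R
Query 5: L[2] = O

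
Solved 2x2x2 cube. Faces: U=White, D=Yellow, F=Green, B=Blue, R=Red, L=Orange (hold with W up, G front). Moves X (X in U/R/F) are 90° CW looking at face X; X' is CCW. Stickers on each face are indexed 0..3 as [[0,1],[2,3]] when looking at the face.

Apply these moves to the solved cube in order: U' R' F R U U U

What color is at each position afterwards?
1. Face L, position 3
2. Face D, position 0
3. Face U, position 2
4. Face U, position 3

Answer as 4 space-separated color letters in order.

After move 1 (U'): U=WWWW F=OOGG R=GGRR B=RRBB L=BBOO
After move 2 (R'): R=GRGR U=WBWR F=OWGW D=YOYG B=YRYB
After move 3 (F): F=GOWW U=WBOB R=WRRR D=GGYG L=BYOO
After move 4 (R): R=RWRR U=WOOW F=GGWG D=GYYY B=BRBB
After move 5 (U): U=OWWO F=RWWG R=BRRR B=BYBB L=GGOO
After move 6 (U): U=WOOW F=BRWG R=BYRR B=GGBB L=RWOO
After move 7 (U): U=OWWO F=BYWG R=GGRR B=RWBB L=BROO
Query 1: L[3] = O
Query 2: D[0] = G
Query 3: U[2] = W
Query 4: U[3] = O

Answer: O G W O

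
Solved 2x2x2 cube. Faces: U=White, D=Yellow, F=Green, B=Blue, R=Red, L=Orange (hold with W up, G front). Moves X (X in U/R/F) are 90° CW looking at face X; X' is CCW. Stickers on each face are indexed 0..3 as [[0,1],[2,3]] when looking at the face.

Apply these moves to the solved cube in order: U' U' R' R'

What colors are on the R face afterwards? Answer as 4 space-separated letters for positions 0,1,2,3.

Answer: R R O O

Derivation:
After move 1 (U'): U=WWWW F=OOGG R=GGRR B=RRBB L=BBOO
After move 2 (U'): U=WWWW F=BBGG R=OORR B=GGBB L=RROO
After move 3 (R'): R=OROR U=WBWG F=BWGW D=YBYG B=YGYB
After move 4 (R'): R=RROO U=WYWY F=BBGG D=YWYW B=GGBB
Query: R face = RROO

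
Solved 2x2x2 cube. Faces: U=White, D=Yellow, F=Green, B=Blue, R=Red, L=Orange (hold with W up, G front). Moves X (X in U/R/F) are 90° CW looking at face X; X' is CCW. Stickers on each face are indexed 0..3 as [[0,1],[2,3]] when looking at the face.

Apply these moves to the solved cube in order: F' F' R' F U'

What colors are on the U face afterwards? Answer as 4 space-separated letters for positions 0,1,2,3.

After move 1 (F'): F=GGGG U=WWRR R=YRYR D=OOYY L=OWOW
After move 2 (F'): F=GGGG U=WWYY R=OROR D=WWYY L=OROR
After move 3 (R'): R=RROO U=WBYB F=GWGY D=WGYG B=YBWB
After move 4 (F): F=GGYW U=WBRR R=YRBO D=ORYG L=OWOG
After move 5 (U'): U=BRWR F=OWYW R=GGBO B=YRWB L=YBOG
Query: U face = BRWR

Answer: B R W R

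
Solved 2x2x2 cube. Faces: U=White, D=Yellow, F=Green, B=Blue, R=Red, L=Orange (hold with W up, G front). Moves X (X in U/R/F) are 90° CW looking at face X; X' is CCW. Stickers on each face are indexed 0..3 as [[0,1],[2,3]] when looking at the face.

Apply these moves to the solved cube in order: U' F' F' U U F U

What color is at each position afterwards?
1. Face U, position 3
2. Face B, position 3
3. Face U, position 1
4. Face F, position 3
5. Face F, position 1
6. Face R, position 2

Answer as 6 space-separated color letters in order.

Answer: Y B Y R R W

Derivation:
After move 1 (U'): U=WWWW F=OOGG R=GGRR B=RRBB L=BBOO
After move 2 (F'): F=OGOG U=WWGR R=YGYR D=BOYY L=BWOW
After move 3 (F'): F=GGOO U=WWYY R=OGBR D=WWYY L=BROG
After move 4 (U): U=YWYW F=OGOO R=RRBR B=BRBB L=GGOG
After move 5 (U): U=YYWW F=RROO R=BRBR B=GGBB L=OGOG
After move 6 (F): F=OROR U=YYGG R=WRWR D=BBYY L=OWOW
After move 7 (U): U=GYGY F=WROR R=GGWR B=OWBB L=OROW
Query 1: U[3] = Y
Query 2: B[3] = B
Query 3: U[1] = Y
Query 4: F[3] = R
Query 5: F[1] = R
Query 6: R[2] = W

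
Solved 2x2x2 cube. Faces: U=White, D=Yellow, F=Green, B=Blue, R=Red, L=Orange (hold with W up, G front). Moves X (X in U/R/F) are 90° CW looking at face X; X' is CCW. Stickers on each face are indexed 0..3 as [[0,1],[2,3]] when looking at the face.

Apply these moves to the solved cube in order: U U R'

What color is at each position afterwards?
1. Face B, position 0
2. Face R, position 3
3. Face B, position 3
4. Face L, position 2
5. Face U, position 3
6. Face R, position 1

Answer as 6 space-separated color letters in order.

After move 1 (U): U=WWWW F=RRGG R=BBRR B=OOBB L=GGOO
After move 2 (U): U=WWWW F=BBGG R=OORR B=GGBB L=RROO
After move 3 (R'): R=OROR U=WBWG F=BWGW D=YBYG B=YGYB
Query 1: B[0] = Y
Query 2: R[3] = R
Query 3: B[3] = B
Query 4: L[2] = O
Query 5: U[3] = G
Query 6: R[1] = R

Answer: Y R B O G R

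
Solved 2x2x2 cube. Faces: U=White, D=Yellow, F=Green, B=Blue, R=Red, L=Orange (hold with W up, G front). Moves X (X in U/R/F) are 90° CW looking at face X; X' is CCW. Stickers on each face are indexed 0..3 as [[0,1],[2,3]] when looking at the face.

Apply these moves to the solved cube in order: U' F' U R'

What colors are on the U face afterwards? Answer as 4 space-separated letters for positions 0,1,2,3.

After move 1 (U'): U=WWWW F=OOGG R=GGRR B=RRBB L=BBOO
After move 2 (F'): F=OGOG U=WWGR R=YGYR D=BOYY L=BWOW
After move 3 (U): U=GWRW F=YGOG R=RRYR B=BWBB L=OGOW
After move 4 (R'): R=RRRY U=GBRB F=YWOW D=BGYG B=YWOB
Query: U face = GBRB

Answer: G B R B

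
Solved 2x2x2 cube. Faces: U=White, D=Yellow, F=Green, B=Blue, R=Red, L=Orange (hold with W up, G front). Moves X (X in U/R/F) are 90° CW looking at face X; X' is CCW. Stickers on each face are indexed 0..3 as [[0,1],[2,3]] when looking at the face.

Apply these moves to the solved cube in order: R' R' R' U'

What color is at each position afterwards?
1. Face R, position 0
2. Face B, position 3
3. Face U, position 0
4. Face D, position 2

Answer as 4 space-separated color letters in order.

Answer: G B G Y

Derivation:
After move 1 (R'): R=RRRR U=WBWB F=GWGW D=YGYG B=YBYB
After move 2 (R'): R=RRRR U=WYWY F=GBGB D=YWYW B=GBGB
After move 3 (R'): R=RRRR U=WGWG F=GYGY D=YBYB B=WBWB
After move 4 (U'): U=GGWW F=OOGY R=GYRR B=RRWB L=WBOO
Query 1: R[0] = G
Query 2: B[3] = B
Query 3: U[0] = G
Query 4: D[2] = Y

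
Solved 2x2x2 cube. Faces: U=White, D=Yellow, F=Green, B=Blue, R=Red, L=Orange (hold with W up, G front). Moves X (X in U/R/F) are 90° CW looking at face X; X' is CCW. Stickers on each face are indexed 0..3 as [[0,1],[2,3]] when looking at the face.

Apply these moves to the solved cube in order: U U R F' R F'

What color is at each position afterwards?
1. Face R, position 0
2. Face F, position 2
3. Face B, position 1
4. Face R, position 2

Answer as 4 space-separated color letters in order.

Answer: W Y G R

Derivation:
After move 1 (U): U=WWWW F=RRGG R=BBRR B=OOBB L=GGOO
After move 2 (U): U=WWWW F=BBGG R=OORR B=GGBB L=RROO
After move 3 (R): R=RORO U=WBWG F=BYGY D=YBYG B=WGWB
After move 4 (F'): F=YYBG U=WBRR R=BOYO D=ROYG L=RGOW
After move 5 (R): R=YBOO U=WYRG F=YOBG D=RWYW B=RGBB
After move 6 (F'): F=OGYB U=WYYO R=WBRO D=GWYW L=RGOR
Query 1: R[0] = W
Query 2: F[2] = Y
Query 3: B[1] = G
Query 4: R[2] = R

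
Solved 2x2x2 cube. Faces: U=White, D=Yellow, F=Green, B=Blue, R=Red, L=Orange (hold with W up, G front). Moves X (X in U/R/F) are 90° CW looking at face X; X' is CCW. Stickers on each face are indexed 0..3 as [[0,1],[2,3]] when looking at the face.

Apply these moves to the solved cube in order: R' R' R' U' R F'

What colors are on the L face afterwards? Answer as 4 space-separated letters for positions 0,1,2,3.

After move 1 (R'): R=RRRR U=WBWB F=GWGW D=YGYG B=YBYB
After move 2 (R'): R=RRRR U=WYWY F=GBGB D=YWYW B=GBGB
After move 3 (R'): R=RRRR U=WGWG F=GYGY D=YBYB B=WBWB
After move 4 (U'): U=GGWW F=OOGY R=GYRR B=RRWB L=WBOO
After move 5 (R): R=RGRY U=GOWY F=OBGB D=YWYR B=WRGB
After move 6 (F'): F=BBOG U=GORR R=WGYY D=BOYR L=WYOW
Query: L face = WYOW

Answer: W Y O W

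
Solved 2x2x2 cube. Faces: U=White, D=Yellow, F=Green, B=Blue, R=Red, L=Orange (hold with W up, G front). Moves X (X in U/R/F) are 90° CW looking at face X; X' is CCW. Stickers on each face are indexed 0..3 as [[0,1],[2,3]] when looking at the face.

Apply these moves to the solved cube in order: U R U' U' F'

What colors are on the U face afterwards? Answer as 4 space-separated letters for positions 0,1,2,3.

After move 1 (U): U=WWWW F=RRGG R=BBRR B=OOBB L=GGOO
After move 2 (R): R=RBRB U=WRWG F=RYGY D=YBYO B=WOWB
After move 3 (U'): U=RGWW F=GGGY R=RYRB B=RBWB L=WOOO
After move 4 (U'): U=GWRW F=WOGY R=GGRB B=RYWB L=RBOO
After move 5 (F'): F=OYWG U=GWGR R=BGYB D=BOYO L=RWOR
Query: U face = GWGR

Answer: G W G R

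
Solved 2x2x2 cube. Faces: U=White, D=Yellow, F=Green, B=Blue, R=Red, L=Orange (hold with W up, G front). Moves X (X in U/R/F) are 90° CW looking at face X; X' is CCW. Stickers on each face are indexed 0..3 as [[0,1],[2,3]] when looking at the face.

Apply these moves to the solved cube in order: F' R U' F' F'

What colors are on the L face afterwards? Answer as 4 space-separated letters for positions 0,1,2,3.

After move 1 (F'): F=GGGG U=WWRR R=YRYR D=OOYY L=OWOW
After move 2 (R): R=YYRR U=WGRG F=GOGY D=OBYB B=RBWB
After move 3 (U'): U=GGWR F=OWGY R=GORR B=YYWB L=RBOW
After move 4 (F'): F=WYOG U=GGGR R=BOOR D=BWYB L=RROW
After move 5 (F'): F=YGWO U=GGBO R=WOBR D=RWYB L=RROG
Query: L face = RROG

Answer: R R O G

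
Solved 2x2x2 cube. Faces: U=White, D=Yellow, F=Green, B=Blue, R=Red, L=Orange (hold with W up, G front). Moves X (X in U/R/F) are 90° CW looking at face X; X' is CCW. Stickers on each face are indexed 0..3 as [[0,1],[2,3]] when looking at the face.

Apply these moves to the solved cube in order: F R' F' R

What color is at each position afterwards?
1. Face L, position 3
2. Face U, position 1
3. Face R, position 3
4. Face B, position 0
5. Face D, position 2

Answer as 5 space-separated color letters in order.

Answer: O O R W Y

Derivation:
After move 1 (F): F=GGGG U=WWOO R=WRWR D=RRYY L=OYOY
After move 2 (R'): R=RRWW U=WBOB F=GWGO D=RGYG B=YBRB
After move 3 (F'): F=WOGG U=WBRW R=GRRW D=YYYG L=OBOO
After move 4 (R): R=RGWR U=WORG F=WYGG D=YRYY B=WBBB
Query 1: L[3] = O
Query 2: U[1] = O
Query 3: R[3] = R
Query 4: B[0] = W
Query 5: D[2] = Y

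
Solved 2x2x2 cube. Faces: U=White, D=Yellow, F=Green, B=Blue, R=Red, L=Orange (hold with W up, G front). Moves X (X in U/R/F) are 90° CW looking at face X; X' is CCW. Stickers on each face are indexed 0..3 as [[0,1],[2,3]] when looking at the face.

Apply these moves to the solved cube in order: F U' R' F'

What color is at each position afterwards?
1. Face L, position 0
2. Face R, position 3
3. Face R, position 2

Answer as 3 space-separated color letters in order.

After move 1 (F): F=GGGG U=WWOO R=WRWR D=RRYY L=OYOY
After move 2 (U'): U=WOWO F=OYGG R=GGWR B=WRBB L=BBOY
After move 3 (R'): R=GRGW U=WBWW F=OOGO D=RYYG B=YRRB
After move 4 (F'): F=OOOG U=WBGG R=YRRW D=BYYG L=BWOW
Query 1: L[0] = B
Query 2: R[3] = W
Query 3: R[2] = R

Answer: B W R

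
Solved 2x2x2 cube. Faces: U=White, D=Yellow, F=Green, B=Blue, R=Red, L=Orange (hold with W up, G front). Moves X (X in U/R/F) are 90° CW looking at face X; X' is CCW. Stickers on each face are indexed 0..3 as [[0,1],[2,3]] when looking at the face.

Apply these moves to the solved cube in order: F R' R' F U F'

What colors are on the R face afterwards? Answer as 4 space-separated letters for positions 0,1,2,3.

After move 1 (F): F=GGGG U=WWOO R=WRWR D=RRYY L=OYOY
After move 2 (R'): R=RRWW U=WBOB F=GWGO D=RGYG B=YBRB
After move 3 (R'): R=RWRW U=WROY F=GBGB D=RWYO B=GBGB
After move 4 (F): F=GGBB U=WRYY R=OWYW D=RRYO L=OROW
After move 5 (U): U=YWYR F=OWBB R=GBYW B=ORGB L=GGOW
After move 6 (F'): F=WBOB U=YWGY R=RBRW D=GWYO L=GROY
Query: R face = RBRW

Answer: R B R W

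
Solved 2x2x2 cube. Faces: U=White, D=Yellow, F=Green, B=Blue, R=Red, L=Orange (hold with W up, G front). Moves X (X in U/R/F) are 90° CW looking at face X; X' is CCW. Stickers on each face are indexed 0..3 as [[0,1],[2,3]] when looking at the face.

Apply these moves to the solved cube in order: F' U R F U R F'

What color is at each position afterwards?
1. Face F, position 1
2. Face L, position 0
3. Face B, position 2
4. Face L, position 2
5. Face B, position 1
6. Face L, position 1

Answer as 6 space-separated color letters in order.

Answer: O G R O O O

Derivation:
After move 1 (F'): F=GGGG U=WWRR R=YRYR D=OOYY L=OWOW
After move 2 (U): U=RWRW F=YRGG R=BBYR B=OWBB L=GGOW
After move 3 (R): R=YBRB U=RRRG F=YOGY D=OBYO B=WWWB
After move 4 (F): F=GYYO U=RRWG R=RBGB D=RYYO L=GOOB
After move 5 (U): U=WRGR F=RBYO R=WWGB B=GOWB L=GYOB
After move 6 (R): R=GWBW U=WBGO F=RYYO D=RWYG B=RORB
After move 7 (F'): F=YORY U=WBGB R=WWRW D=YBYG L=GOOG
Query 1: F[1] = O
Query 2: L[0] = G
Query 3: B[2] = R
Query 4: L[2] = O
Query 5: B[1] = O
Query 6: L[1] = O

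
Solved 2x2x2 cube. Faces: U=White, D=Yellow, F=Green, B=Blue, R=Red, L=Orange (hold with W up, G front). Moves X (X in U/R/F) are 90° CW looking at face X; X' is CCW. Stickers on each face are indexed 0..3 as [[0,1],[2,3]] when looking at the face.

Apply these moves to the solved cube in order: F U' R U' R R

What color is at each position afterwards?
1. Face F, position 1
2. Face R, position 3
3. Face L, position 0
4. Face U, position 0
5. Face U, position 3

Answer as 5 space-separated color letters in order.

After move 1 (F): F=GGGG U=WWOO R=WRWR D=RRYY L=OYOY
After move 2 (U'): U=WOWO F=OYGG R=GGWR B=WRBB L=BBOY
After move 3 (R): R=WGRG U=WYWG F=ORGY D=RBYW B=OROB
After move 4 (U'): U=YGWW F=BBGY R=ORRG B=WGOB L=OROY
After move 5 (R): R=ROGR U=YBWY F=BBGW D=ROYW B=WGGB
After move 6 (R): R=GRRO U=YBWW F=BOGW D=RGYW B=YGBB
Query 1: F[1] = O
Query 2: R[3] = O
Query 3: L[0] = O
Query 4: U[0] = Y
Query 5: U[3] = W

Answer: O O O Y W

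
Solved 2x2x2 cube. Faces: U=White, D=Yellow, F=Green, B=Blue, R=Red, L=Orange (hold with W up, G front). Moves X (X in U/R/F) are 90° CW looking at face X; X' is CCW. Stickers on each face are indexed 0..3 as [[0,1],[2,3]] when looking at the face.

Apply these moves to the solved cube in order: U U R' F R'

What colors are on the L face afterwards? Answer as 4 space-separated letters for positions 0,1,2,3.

After move 1 (U): U=WWWW F=RRGG R=BBRR B=OOBB L=GGOO
After move 2 (U): U=WWWW F=BBGG R=OORR B=GGBB L=RROO
After move 3 (R'): R=OROR U=WBWG F=BWGW D=YBYG B=YGYB
After move 4 (F): F=GBWW U=WBOR R=WRGR D=OOYG L=RYOB
After move 5 (R'): R=RRWG U=WYOY F=GBWR D=OBYW B=GGOB
Query: L face = RYOB

Answer: R Y O B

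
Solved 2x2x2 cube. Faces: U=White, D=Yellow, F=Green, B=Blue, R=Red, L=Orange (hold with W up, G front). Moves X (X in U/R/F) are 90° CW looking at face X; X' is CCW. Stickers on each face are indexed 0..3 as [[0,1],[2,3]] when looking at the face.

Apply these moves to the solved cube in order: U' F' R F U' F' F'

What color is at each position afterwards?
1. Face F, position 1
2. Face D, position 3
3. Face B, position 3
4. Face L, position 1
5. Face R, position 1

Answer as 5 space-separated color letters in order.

Answer: Y R B G O

Derivation:
After move 1 (U'): U=WWWW F=OOGG R=GGRR B=RRBB L=BBOO
After move 2 (F'): F=OGOG U=WWGR R=YGYR D=BOYY L=BWOW
After move 3 (R): R=YYRG U=WGGG F=OOOY D=BBYR B=RRWB
After move 4 (F): F=OOYO U=WGWW R=GYGG D=RYYR L=BBOB
After move 5 (U'): U=GWWW F=BBYO R=OOGG B=GYWB L=RROB
After move 6 (F'): F=BOBY U=GWOG R=YORG D=RBYR L=RWOW
After move 7 (F'): F=OYBB U=GWYR R=BORG D=WWYR L=RGOO
Query 1: F[1] = Y
Query 2: D[3] = R
Query 3: B[3] = B
Query 4: L[1] = G
Query 5: R[1] = O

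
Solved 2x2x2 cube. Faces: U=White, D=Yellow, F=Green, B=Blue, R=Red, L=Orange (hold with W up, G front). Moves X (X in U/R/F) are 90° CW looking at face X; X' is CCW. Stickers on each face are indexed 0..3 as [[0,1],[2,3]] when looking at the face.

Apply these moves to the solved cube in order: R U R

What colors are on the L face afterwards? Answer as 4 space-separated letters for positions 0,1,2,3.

After move 1 (R): R=RRRR U=WGWG F=GYGY D=YBYB B=WBWB
After move 2 (U): U=WWGG F=RRGY R=WBRR B=OOWB L=GYOO
After move 3 (R): R=RWRB U=WRGY F=RBGB D=YWYO B=GOWB
Query: L face = GYOO

Answer: G Y O O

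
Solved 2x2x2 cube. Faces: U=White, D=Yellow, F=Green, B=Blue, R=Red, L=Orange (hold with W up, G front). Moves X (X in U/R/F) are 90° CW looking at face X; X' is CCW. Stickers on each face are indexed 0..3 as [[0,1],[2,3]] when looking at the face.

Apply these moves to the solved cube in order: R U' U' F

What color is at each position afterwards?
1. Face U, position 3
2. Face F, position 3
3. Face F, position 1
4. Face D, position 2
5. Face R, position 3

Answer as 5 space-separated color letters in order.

Answer: R B W Y R

Derivation:
After move 1 (R): R=RRRR U=WGWG F=GYGY D=YBYB B=WBWB
After move 2 (U'): U=GGWW F=OOGY R=GYRR B=RRWB L=WBOO
After move 3 (U'): U=GWGW F=WBGY R=OORR B=GYWB L=RROO
After move 4 (F): F=GWYB U=GWOR R=GOWR D=ROYB L=RYOB
Query 1: U[3] = R
Query 2: F[3] = B
Query 3: F[1] = W
Query 4: D[2] = Y
Query 5: R[3] = R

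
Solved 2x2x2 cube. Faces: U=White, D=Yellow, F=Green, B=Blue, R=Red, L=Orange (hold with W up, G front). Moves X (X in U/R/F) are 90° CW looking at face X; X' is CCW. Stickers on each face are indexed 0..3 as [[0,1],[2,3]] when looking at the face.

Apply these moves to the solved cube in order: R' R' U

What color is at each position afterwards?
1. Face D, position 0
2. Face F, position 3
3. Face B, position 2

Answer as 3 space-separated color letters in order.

After move 1 (R'): R=RRRR U=WBWB F=GWGW D=YGYG B=YBYB
After move 2 (R'): R=RRRR U=WYWY F=GBGB D=YWYW B=GBGB
After move 3 (U): U=WWYY F=RRGB R=GBRR B=OOGB L=GBOO
Query 1: D[0] = Y
Query 2: F[3] = B
Query 3: B[2] = G

Answer: Y B G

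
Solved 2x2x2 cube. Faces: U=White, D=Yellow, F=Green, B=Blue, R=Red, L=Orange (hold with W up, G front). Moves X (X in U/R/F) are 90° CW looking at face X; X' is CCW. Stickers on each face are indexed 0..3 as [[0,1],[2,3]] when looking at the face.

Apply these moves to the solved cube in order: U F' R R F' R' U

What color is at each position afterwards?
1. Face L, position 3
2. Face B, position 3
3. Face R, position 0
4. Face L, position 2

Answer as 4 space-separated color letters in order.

After move 1 (U): U=WWWW F=RRGG R=BBRR B=OOBB L=GGOO
After move 2 (F'): F=RGRG U=WWBR R=YBYR D=GOYY L=GWOW
After move 3 (R): R=YYRB U=WGBG F=RORY D=GBYO B=ROWB
After move 4 (R): R=RYBY U=WOBY F=RBRO D=GWYR B=GOGB
After move 5 (F'): F=BORR U=WORB R=WYGY D=WWYR L=GYOB
After move 6 (R'): R=YYWG U=WGRG F=BORB D=WOYR B=ROWB
After move 7 (U): U=RWGG F=YYRB R=ROWG B=GYWB L=BOOB
Query 1: L[3] = B
Query 2: B[3] = B
Query 3: R[0] = R
Query 4: L[2] = O

Answer: B B R O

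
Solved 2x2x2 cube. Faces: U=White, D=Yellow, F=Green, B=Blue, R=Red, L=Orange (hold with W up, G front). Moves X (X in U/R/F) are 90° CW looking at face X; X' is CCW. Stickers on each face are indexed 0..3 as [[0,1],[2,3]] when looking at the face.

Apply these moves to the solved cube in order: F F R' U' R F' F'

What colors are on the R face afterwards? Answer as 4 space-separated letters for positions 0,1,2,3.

Answer: R G B W

Derivation:
After move 1 (F): F=GGGG U=WWOO R=WRWR D=RRYY L=OYOY
After move 2 (F): F=GGGG U=WWYY R=OROR D=WWYY L=OROR
After move 3 (R'): R=RROO U=WBYB F=GWGY D=WGYG B=YBWB
After move 4 (U'): U=BBWY F=ORGY R=GWOO B=RRWB L=YBOR
After move 5 (R): R=OGOW U=BRWY F=OGGG D=WWYR B=YRBB
After move 6 (F'): F=GGOG U=BROO R=WGWW D=BRYR L=YYOW
After move 7 (F'): F=GGGO U=BRWW R=RGBW D=YWYR L=YOOO
Query: R face = RGBW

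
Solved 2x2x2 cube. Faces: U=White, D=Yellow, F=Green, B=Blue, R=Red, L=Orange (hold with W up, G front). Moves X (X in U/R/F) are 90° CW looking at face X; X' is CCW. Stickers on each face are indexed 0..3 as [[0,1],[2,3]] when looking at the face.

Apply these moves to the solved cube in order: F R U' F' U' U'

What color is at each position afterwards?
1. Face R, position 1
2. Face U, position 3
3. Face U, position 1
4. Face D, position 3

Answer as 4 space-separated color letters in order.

After move 1 (F): F=GGGG U=WWOO R=WRWR D=RRYY L=OYOY
After move 2 (R): R=WWRR U=WGOG F=GRGY D=RBYB B=OBWB
After move 3 (U'): U=GGWO F=OYGY R=GRRR B=WWWB L=OBOY
After move 4 (F'): F=YYOG U=GGGR R=BRRR D=BYYB L=OOOW
After move 5 (U'): U=GRGG F=OOOG R=YYRR B=BRWB L=WWOW
After move 6 (U'): U=RGGG F=WWOG R=OORR B=YYWB L=BROW
Query 1: R[1] = O
Query 2: U[3] = G
Query 3: U[1] = G
Query 4: D[3] = B

Answer: O G G B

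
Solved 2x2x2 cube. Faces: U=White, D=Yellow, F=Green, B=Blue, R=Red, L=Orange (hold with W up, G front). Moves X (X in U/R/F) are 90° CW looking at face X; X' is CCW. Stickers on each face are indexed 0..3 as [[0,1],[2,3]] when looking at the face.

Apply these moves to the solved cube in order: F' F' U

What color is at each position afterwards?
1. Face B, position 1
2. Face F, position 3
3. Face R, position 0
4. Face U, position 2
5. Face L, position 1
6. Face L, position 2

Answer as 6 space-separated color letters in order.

After move 1 (F'): F=GGGG U=WWRR R=YRYR D=OOYY L=OWOW
After move 2 (F'): F=GGGG U=WWYY R=OROR D=WWYY L=OROR
After move 3 (U): U=YWYW F=ORGG R=BBOR B=ORBB L=GGOR
Query 1: B[1] = R
Query 2: F[3] = G
Query 3: R[0] = B
Query 4: U[2] = Y
Query 5: L[1] = G
Query 6: L[2] = O

Answer: R G B Y G O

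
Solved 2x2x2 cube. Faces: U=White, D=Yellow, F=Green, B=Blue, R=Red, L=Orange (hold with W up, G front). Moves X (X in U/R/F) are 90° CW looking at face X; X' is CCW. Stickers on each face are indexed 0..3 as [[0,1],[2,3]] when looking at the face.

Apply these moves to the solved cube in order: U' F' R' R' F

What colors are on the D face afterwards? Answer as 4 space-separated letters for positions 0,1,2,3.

Answer: G R Y R

Derivation:
After move 1 (U'): U=WWWW F=OOGG R=GGRR B=RRBB L=BBOO
After move 2 (F'): F=OGOG U=WWGR R=YGYR D=BOYY L=BWOW
After move 3 (R'): R=GRYY U=WBGR F=OWOR D=BGYG B=YROB
After move 4 (R'): R=RYGY U=WOGY F=OBOR D=BWYR B=GRGB
After move 5 (F): F=OORB U=WOWW R=GYYY D=GRYR L=BBOW
Query: D face = GRYR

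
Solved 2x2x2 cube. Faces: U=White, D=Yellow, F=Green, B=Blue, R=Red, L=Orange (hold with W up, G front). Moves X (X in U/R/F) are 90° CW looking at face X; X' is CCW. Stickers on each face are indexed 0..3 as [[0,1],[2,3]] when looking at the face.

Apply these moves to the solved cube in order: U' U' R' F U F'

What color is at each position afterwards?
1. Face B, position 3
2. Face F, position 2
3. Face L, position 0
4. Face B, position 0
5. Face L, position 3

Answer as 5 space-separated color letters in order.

Answer: B W G R R

Derivation:
After move 1 (U'): U=WWWW F=OOGG R=GGRR B=RRBB L=BBOO
After move 2 (U'): U=WWWW F=BBGG R=OORR B=GGBB L=RROO
After move 3 (R'): R=OROR U=WBWG F=BWGW D=YBYG B=YGYB
After move 4 (F): F=GBWW U=WBOR R=WRGR D=OOYG L=RYOB
After move 5 (U): U=OWRB F=WRWW R=YGGR B=RYYB L=GBOB
After move 6 (F'): F=RWWW U=OWYG R=OGOR D=BBYG L=GBOR
Query 1: B[3] = B
Query 2: F[2] = W
Query 3: L[0] = G
Query 4: B[0] = R
Query 5: L[3] = R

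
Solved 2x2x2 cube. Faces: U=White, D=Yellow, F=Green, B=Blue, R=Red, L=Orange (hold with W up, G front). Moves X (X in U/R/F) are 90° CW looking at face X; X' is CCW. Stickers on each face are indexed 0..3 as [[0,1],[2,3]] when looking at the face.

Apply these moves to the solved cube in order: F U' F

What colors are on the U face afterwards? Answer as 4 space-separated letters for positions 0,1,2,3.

Answer: W O Y B

Derivation:
After move 1 (F): F=GGGG U=WWOO R=WRWR D=RRYY L=OYOY
After move 2 (U'): U=WOWO F=OYGG R=GGWR B=WRBB L=BBOY
After move 3 (F): F=GOGY U=WOYB R=WGOR D=WGYY L=BROR
Query: U face = WOYB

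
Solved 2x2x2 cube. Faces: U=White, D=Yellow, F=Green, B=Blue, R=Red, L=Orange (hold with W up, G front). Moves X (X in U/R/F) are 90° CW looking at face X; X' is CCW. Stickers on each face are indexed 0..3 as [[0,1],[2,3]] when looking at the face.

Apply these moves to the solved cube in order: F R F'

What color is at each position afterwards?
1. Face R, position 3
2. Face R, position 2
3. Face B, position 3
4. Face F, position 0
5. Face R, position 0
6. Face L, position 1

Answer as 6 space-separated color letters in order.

After move 1 (F): F=GGGG U=WWOO R=WRWR D=RRYY L=OYOY
After move 2 (R): R=WWRR U=WGOG F=GRGY D=RBYB B=OBWB
After move 3 (F'): F=RYGG U=WGWR R=BWRR D=YYYB L=OGOO
Query 1: R[3] = R
Query 2: R[2] = R
Query 3: B[3] = B
Query 4: F[0] = R
Query 5: R[0] = B
Query 6: L[1] = G

Answer: R R B R B G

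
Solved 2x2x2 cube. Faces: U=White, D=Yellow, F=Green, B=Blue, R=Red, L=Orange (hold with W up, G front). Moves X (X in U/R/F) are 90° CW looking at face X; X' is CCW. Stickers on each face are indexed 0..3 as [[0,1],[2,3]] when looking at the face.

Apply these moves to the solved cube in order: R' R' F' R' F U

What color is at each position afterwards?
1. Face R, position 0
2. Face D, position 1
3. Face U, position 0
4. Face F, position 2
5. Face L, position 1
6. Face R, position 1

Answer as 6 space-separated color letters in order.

Answer: W R W R B B

Derivation:
After move 1 (R'): R=RRRR U=WBWB F=GWGW D=YGYG B=YBYB
After move 2 (R'): R=RRRR U=WYWY F=GBGB D=YWYW B=GBGB
After move 3 (F'): F=BBGG U=WYRR R=WRYR D=OOYW L=OYOW
After move 4 (R'): R=RRWY U=WGRG F=BYGR D=OBYG B=WBOB
After move 5 (F): F=GBRY U=WGWY R=RRGY D=WRYG L=OOOB
After move 6 (U): U=WWYG F=RRRY R=WBGY B=OOOB L=GBOB
Query 1: R[0] = W
Query 2: D[1] = R
Query 3: U[0] = W
Query 4: F[2] = R
Query 5: L[1] = B
Query 6: R[1] = B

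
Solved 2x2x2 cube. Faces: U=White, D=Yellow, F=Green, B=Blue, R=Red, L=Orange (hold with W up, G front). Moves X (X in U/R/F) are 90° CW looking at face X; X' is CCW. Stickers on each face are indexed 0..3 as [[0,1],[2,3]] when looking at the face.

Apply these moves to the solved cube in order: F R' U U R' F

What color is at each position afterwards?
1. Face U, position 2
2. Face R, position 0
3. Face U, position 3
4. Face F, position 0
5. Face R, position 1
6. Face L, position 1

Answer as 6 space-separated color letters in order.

After move 1 (F): F=GGGG U=WWOO R=WRWR D=RRYY L=OYOY
After move 2 (R'): R=RRWW U=WBOB F=GWGO D=RGYG B=YBRB
After move 3 (U): U=OWBB F=RRGO R=YBWW B=OYRB L=GWOY
After move 4 (U): U=BOBW F=YBGO R=OYWW B=GWRB L=RROY
After move 5 (R'): R=YWOW U=BRBG F=YOGW D=RBYO B=GWGB
After move 6 (F): F=GYWO U=BRYR R=BWGW D=OYYO L=RROB
Query 1: U[2] = Y
Query 2: R[0] = B
Query 3: U[3] = R
Query 4: F[0] = G
Query 5: R[1] = W
Query 6: L[1] = R

Answer: Y B R G W R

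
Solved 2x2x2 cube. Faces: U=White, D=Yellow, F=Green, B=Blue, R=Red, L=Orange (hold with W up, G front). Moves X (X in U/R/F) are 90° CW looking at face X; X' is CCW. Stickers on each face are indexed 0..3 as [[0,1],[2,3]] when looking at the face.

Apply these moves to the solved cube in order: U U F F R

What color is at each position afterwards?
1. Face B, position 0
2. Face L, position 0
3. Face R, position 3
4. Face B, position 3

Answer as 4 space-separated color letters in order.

Answer: Y R O B

Derivation:
After move 1 (U): U=WWWW F=RRGG R=BBRR B=OOBB L=GGOO
After move 2 (U): U=WWWW F=BBGG R=OORR B=GGBB L=RROO
After move 3 (F): F=GBGB U=WWOR R=WOWR D=ROYY L=RYOY
After move 4 (F): F=GGBB U=WWYY R=OORR D=WWYY L=RROO
After move 5 (R): R=RORO U=WGYB F=GWBY D=WBYG B=YGWB
Query 1: B[0] = Y
Query 2: L[0] = R
Query 3: R[3] = O
Query 4: B[3] = B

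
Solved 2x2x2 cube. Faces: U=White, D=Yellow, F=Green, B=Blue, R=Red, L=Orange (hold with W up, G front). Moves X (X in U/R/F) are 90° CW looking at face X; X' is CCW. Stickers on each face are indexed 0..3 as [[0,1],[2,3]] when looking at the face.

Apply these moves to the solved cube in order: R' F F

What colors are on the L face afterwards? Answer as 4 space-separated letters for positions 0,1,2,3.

After move 1 (R'): R=RRRR U=WBWB F=GWGW D=YGYG B=YBYB
After move 2 (F): F=GGWW U=WBOO R=WRBR D=RRYG L=OYOG
After move 3 (F): F=WGWG U=WBGY R=OROR D=BWYG L=OROR
Query: L face = OROR

Answer: O R O R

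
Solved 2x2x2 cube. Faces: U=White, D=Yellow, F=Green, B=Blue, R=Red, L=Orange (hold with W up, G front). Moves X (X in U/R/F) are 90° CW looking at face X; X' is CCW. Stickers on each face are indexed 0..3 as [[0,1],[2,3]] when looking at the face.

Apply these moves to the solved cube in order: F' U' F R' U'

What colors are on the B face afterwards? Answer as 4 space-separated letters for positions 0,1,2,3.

Answer: G R G B

Derivation:
After move 1 (F'): F=GGGG U=WWRR R=YRYR D=OOYY L=OWOW
After move 2 (U'): U=WRWR F=OWGG R=GGYR B=YRBB L=BBOW
After move 3 (F): F=GOGW U=WRWB R=WGRR D=YGYY L=BOOO
After move 4 (R'): R=GRWR U=WBWY F=GRGB D=YOYW B=YRGB
After move 5 (U'): U=BYWW F=BOGB R=GRWR B=GRGB L=YROO
Query: B face = GRGB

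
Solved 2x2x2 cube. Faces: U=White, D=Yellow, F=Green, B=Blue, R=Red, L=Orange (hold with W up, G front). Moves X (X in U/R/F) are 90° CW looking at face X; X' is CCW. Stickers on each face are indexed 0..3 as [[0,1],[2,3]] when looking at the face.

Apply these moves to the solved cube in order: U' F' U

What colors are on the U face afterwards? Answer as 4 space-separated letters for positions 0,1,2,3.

After move 1 (U'): U=WWWW F=OOGG R=GGRR B=RRBB L=BBOO
After move 2 (F'): F=OGOG U=WWGR R=YGYR D=BOYY L=BWOW
After move 3 (U): U=GWRW F=YGOG R=RRYR B=BWBB L=OGOW
Query: U face = GWRW

Answer: G W R W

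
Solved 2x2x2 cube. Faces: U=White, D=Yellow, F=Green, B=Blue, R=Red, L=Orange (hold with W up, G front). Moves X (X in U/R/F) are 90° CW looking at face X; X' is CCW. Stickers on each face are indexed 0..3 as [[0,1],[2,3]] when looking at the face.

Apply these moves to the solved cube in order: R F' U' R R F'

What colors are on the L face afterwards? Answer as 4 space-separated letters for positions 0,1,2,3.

After move 1 (R): R=RRRR U=WGWG F=GYGY D=YBYB B=WBWB
After move 2 (F'): F=YYGG U=WGRR R=BRYR D=OOYB L=OGOW
After move 3 (U'): U=GRWR F=OGGG R=YYYR B=BRWB L=WBOW
After move 4 (R): R=YYRY U=GGWG F=OOGB D=OWYB B=RRRB
After move 5 (R): R=RYYY U=GOWB F=OWGB D=ORYR B=GRGB
After move 6 (F'): F=WBOG U=GORY R=RYOY D=BWYR L=WBOW
Query: L face = WBOW

Answer: W B O W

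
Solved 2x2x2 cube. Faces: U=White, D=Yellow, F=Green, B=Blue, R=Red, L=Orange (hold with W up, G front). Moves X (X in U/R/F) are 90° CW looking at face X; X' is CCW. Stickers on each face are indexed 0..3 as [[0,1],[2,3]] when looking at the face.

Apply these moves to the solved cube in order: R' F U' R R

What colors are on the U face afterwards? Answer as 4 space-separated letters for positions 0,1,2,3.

Answer: B R W G

Derivation:
After move 1 (R'): R=RRRR U=WBWB F=GWGW D=YGYG B=YBYB
After move 2 (F): F=GGWW U=WBOO R=WRBR D=RRYG L=OYOG
After move 3 (U'): U=BOWO F=OYWW R=GGBR B=WRYB L=YBOG
After move 4 (R): R=BGRG U=BYWW F=ORWG D=RYYW B=OROB
After move 5 (R): R=RBGG U=BRWG F=OYWW D=ROYO B=WRYB
Query: U face = BRWG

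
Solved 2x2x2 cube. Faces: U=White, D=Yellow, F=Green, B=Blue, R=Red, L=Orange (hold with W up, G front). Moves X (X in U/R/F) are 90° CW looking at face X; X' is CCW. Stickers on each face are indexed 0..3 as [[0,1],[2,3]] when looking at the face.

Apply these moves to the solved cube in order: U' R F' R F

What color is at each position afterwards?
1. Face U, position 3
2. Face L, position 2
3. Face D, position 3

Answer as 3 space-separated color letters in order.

After move 1 (U'): U=WWWW F=OOGG R=GGRR B=RRBB L=BBOO
After move 2 (R): R=RGRG U=WOWG F=OYGY D=YBYR B=WRWB
After move 3 (F'): F=YYOG U=WORR R=BGYG D=BOYR L=BGOW
After move 4 (R): R=YBGG U=WYRG F=YOOR D=BWYW B=RROB
After move 5 (F): F=OYRO U=WYWG R=RBGG D=GYYW L=BBOW
Query 1: U[3] = G
Query 2: L[2] = O
Query 3: D[3] = W

Answer: G O W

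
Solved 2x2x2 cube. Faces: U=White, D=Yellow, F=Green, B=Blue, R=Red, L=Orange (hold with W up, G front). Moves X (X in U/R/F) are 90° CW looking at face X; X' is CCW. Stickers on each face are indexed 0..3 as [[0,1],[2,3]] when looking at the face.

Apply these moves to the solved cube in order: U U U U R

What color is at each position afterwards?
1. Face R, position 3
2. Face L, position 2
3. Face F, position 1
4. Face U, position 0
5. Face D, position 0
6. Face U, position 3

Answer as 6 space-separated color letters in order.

After move 1 (U): U=WWWW F=RRGG R=BBRR B=OOBB L=GGOO
After move 2 (U): U=WWWW F=BBGG R=OORR B=GGBB L=RROO
After move 3 (U): U=WWWW F=OOGG R=GGRR B=RRBB L=BBOO
After move 4 (U): U=WWWW F=GGGG R=RRRR B=BBBB L=OOOO
After move 5 (R): R=RRRR U=WGWG F=GYGY D=YBYB B=WBWB
Query 1: R[3] = R
Query 2: L[2] = O
Query 3: F[1] = Y
Query 4: U[0] = W
Query 5: D[0] = Y
Query 6: U[3] = G

Answer: R O Y W Y G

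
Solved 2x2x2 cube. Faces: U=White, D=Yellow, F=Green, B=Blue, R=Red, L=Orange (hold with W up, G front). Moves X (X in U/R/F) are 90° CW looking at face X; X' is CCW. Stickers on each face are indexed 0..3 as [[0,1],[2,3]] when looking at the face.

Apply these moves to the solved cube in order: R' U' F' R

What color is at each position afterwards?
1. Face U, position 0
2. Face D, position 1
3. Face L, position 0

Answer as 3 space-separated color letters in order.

Answer: B Y Y

Derivation:
After move 1 (R'): R=RRRR U=WBWB F=GWGW D=YGYG B=YBYB
After move 2 (U'): U=BBWW F=OOGW R=GWRR B=RRYB L=YBOO
After move 3 (F'): F=OWOG U=BBGR R=GWYR D=BOYG L=YWOW
After move 4 (R): R=YGRW U=BWGG F=OOOG D=BYYR B=RRBB
Query 1: U[0] = B
Query 2: D[1] = Y
Query 3: L[0] = Y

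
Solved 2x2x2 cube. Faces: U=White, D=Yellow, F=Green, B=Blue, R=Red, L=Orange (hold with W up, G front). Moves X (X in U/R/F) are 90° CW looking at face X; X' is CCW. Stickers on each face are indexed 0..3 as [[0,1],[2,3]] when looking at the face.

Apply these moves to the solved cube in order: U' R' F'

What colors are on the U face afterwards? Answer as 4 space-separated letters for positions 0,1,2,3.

After move 1 (U'): U=WWWW F=OOGG R=GGRR B=RRBB L=BBOO
After move 2 (R'): R=GRGR U=WBWR F=OWGW D=YOYG B=YRYB
After move 3 (F'): F=WWOG U=WBGG R=ORYR D=BOYG L=BROW
Query: U face = WBGG

Answer: W B G G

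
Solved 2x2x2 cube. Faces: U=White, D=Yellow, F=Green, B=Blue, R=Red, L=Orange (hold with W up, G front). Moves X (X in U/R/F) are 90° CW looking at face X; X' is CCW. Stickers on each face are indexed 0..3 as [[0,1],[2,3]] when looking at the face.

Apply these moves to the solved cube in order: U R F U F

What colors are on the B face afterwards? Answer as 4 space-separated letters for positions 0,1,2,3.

After move 1 (U): U=WWWW F=RRGG R=BBRR B=OOBB L=GGOO
After move 2 (R): R=RBRB U=WRWG F=RYGY D=YBYO B=WOWB
After move 3 (F): F=GRYY U=WROG R=WBGB D=RRYO L=GYOB
After move 4 (U): U=OWGR F=WBYY R=WOGB B=GYWB L=GROB
After move 5 (F): F=YWYB U=OWBR R=GORB D=GWYO L=GROR
Query: B face = GYWB

Answer: G Y W B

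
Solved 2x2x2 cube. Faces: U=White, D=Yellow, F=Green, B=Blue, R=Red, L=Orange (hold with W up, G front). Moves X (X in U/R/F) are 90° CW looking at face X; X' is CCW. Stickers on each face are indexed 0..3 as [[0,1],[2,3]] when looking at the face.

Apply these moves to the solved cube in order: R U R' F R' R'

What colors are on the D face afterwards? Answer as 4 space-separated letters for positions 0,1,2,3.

Answer: W W Y Y

Derivation:
After move 1 (R): R=RRRR U=WGWG F=GYGY D=YBYB B=WBWB
After move 2 (U): U=WWGG F=RRGY R=WBRR B=OOWB L=GYOO
After move 3 (R'): R=BRWR U=WWGO F=RWGG D=YRYY B=BOBB
After move 4 (F): F=GRGW U=WWOY R=GROR D=WBYY L=GYOR
After move 5 (R'): R=RRGO U=WBOB F=GWGY D=WRYW B=YOBB
After move 6 (R'): R=RORG U=WBOY F=GBGB D=WWYY B=WORB
Query: D face = WWYY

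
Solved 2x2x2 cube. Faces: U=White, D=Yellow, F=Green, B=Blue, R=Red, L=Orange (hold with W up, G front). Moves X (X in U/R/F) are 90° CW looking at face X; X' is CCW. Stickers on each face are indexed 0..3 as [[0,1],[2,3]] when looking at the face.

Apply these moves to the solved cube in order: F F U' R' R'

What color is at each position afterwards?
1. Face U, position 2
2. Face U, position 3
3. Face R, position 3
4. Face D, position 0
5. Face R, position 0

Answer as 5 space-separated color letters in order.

After move 1 (F): F=GGGG U=WWOO R=WRWR D=RRYY L=OYOY
After move 2 (F): F=GGGG U=WWYY R=OROR D=WWYY L=OROR
After move 3 (U'): U=WYWY F=ORGG R=GGOR B=ORBB L=BBOR
After move 4 (R'): R=GRGO U=WBWO F=OYGY D=WRYG B=YRWB
After move 5 (R'): R=ROGG U=WWWY F=OBGO D=WYYY B=GRRB
Query 1: U[2] = W
Query 2: U[3] = Y
Query 3: R[3] = G
Query 4: D[0] = W
Query 5: R[0] = R

Answer: W Y G W R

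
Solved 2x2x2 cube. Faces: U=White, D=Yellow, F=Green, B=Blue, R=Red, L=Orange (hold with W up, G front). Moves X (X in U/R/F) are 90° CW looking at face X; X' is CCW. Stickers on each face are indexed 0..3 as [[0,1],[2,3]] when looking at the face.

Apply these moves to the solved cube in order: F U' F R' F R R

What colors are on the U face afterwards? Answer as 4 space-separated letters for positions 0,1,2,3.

Answer: W G R Y

Derivation:
After move 1 (F): F=GGGG U=WWOO R=WRWR D=RRYY L=OYOY
After move 2 (U'): U=WOWO F=OYGG R=GGWR B=WRBB L=BBOY
After move 3 (F): F=GOGY U=WOYB R=WGOR D=WGYY L=BROR
After move 4 (R'): R=GRWO U=WBYW F=GOGB D=WOYY B=YRGB
After move 5 (F): F=GGBO U=WBRR R=YRWO D=WGYY L=BWOO
After move 6 (R): R=WYOR U=WGRO F=GGBY D=WGYY B=RRBB
After move 7 (R): R=OWRY U=WGRY F=GGBY D=WBYR B=ORGB
Query: U face = WGRY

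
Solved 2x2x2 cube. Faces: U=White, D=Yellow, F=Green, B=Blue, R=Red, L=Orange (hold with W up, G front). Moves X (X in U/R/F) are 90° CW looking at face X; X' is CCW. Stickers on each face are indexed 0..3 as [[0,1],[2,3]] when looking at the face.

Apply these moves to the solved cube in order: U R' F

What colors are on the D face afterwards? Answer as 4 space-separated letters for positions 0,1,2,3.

Answer: B B Y G

Derivation:
After move 1 (U): U=WWWW F=RRGG R=BBRR B=OOBB L=GGOO
After move 2 (R'): R=BRBR U=WBWO F=RWGW D=YRYG B=YOYB
After move 3 (F): F=GRWW U=WBOG R=WROR D=BBYG L=GYOR
Query: D face = BBYG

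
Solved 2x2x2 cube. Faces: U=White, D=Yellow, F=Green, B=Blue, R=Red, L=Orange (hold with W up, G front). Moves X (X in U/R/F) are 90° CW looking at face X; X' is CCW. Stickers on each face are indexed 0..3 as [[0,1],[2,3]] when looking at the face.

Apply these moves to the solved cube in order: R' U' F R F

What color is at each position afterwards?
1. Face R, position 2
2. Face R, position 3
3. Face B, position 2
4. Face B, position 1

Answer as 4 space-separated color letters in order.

Answer: O W B R

Derivation:
After move 1 (R'): R=RRRR U=WBWB F=GWGW D=YGYG B=YBYB
After move 2 (U'): U=BBWW F=OOGW R=GWRR B=RRYB L=YBOO
After move 3 (F): F=GOWO U=BBOB R=WWWR D=RGYG L=YYOG
After move 4 (R): R=WWRW U=BOOO F=GGWG D=RYYR B=BRBB
After move 5 (F): F=WGGG U=BOGY R=OWOW D=RWYR L=YROY
Query 1: R[2] = O
Query 2: R[3] = W
Query 3: B[2] = B
Query 4: B[1] = R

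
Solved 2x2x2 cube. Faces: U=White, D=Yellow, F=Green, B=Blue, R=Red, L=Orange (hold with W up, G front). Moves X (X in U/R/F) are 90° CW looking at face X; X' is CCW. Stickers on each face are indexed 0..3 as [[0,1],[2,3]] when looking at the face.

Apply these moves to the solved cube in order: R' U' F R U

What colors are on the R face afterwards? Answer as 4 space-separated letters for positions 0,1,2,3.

After move 1 (R'): R=RRRR U=WBWB F=GWGW D=YGYG B=YBYB
After move 2 (U'): U=BBWW F=OOGW R=GWRR B=RRYB L=YBOO
After move 3 (F): F=GOWO U=BBOB R=WWWR D=RGYG L=YYOG
After move 4 (R): R=WWRW U=BOOO F=GGWG D=RYYR B=BRBB
After move 5 (U): U=OBOO F=WWWG R=BRRW B=YYBB L=GGOG
Query: R face = BRRW

Answer: B R R W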